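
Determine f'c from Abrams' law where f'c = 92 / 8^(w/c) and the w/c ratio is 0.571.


f'c = 92 / 8^0.571
= 92 / 3.278
= 28.06 MPa

28.06


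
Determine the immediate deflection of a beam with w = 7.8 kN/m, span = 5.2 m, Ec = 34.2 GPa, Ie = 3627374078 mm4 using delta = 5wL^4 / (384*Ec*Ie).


Convert: L = 5.2 m = 5200 mm, Ec = 34.2 GPa = 34200 MPa
delta = 5 * 7.8 * 5200^4 / (384 * 34200 * 3627374078)
= 0.6 mm

0.6


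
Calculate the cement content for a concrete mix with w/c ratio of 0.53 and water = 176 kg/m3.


Cement = water / (w/c)
= 176 / 0.53
= 332.1 kg/m3

332.1


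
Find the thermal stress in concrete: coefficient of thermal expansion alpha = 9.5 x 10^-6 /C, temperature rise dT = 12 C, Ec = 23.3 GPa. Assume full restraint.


sigma = alpha * dT * Ec
= 9.5e-6 * 12 * 23.3 * 1000
= 2.656 MPa

2.656


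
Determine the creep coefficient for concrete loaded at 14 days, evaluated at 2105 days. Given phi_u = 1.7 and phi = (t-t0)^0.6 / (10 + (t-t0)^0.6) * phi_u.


dt = 2105 - 14 = 2091
phi = 2091^0.6 / (10 + 2091^0.6) * 1.7
= 1.543

1.543


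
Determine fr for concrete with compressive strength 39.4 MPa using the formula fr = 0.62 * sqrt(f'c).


fr = 0.62 * sqrt(39.4)
= 3.892 MPa

3.892


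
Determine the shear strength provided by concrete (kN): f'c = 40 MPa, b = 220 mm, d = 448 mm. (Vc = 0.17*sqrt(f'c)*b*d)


Vc = 0.17 * sqrt(40) * 220 * 448 / 1000
= 105.97 kN

105.97


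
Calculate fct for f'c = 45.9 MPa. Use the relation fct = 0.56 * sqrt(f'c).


fct = 0.56 * sqrt(45.9)
= 0.56 * 6.775
= 3.794 MPa

3.794


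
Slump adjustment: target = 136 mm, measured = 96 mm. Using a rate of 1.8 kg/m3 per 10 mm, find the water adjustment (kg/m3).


Difference = 136 - 96 = 40 mm
Water adjustment = 40 * 1.8 / 10 = 7.2 kg/m3

7.2


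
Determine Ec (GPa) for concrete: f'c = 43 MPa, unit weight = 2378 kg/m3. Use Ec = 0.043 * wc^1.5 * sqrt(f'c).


Ec = 0.043 * 2378^1.5 * sqrt(43) / 1000
= 32.7 GPa

32.7


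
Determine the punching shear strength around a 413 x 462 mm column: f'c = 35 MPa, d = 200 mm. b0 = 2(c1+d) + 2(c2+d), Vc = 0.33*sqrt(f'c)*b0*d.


b0 = 2*(413 + 200) + 2*(462 + 200) = 2550 mm
Vc = 0.33 * sqrt(35) * 2550 * 200 / 1000
= 995.68 kN

995.68


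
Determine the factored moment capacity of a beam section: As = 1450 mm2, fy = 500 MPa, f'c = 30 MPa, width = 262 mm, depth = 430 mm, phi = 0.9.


a = As * fy / (0.85 * f'c * b)
= 1450 * 500 / (0.85 * 30 * 262)
= 108.5167 mm
Mn = As * fy * (d - a/2) / 10^6
= 272.4127 kN-m
phi*Mn = 0.9 * 272.4127 = 245.17 kN-m

245.17


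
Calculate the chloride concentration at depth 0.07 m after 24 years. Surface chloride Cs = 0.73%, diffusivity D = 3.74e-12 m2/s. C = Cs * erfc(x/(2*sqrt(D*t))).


t_seconds = 24 * 365.25 * 24 * 3600 = 757382400.0 s
arg = 0.07 / (2 * sqrt(3.74e-12 * 757382400.0))
= 0.6576
erfc(0.6576) = 0.3524
C = 0.73 * 0.3524 = 0.2572%

0.2572


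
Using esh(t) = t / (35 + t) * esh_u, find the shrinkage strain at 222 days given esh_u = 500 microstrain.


esh(222) = 222 / (35 + 222) * 500
= 222 / 257 * 500
= 431.9 microstrain

431.9


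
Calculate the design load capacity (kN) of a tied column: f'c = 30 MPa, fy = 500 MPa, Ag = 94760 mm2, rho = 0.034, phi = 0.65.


Ast = rho * Ag = 0.034 * 94760 = 3221.84 mm2
phi*Pn = 0.65 * 0.80 * (0.85 * 30 * (94760 - 3221.84) + 500 * 3221.84) / 1000
= 2051.47 kN

2051.47


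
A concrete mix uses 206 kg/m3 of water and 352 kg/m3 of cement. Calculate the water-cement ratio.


w/c = water / cement
w/c = 206 / 352 = 0.585

0.585


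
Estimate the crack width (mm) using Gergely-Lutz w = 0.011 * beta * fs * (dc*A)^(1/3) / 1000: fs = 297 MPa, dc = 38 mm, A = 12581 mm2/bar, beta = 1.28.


w = 0.011 * beta * fs * (dc * A)^(1/3) / 1000
= 0.011 * 1.28 * 297 * (38 * 12581)^(1/3) / 1000
= 0.327 mm

0.327


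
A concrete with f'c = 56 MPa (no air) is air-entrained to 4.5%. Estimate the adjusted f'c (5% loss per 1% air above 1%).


Strength loss = (4.5 - 1) * 5 = 17.5%
f'c = 56 * (1 - 17.5/100)
= 46.2 MPa

46.2


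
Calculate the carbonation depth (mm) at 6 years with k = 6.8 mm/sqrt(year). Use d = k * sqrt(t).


depth = k * sqrt(t)
= 6.8 * sqrt(6)
= 16.66 mm

16.66


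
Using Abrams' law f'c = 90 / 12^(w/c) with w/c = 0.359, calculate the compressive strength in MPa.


f'c = 90 / 12^0.359
= 90 / 2.44
= 36.88 MPa

36.88


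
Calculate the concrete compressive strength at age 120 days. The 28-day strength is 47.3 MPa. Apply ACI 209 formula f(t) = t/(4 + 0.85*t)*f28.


f(120) = 120 / (4 + 0.85 * 120) * 47.3
= 120 / 106.0 * 47.3
= 53.55 MPa

53.55


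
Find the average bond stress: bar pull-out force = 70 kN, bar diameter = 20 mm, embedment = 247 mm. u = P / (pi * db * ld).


u = P / (pi * db * ld)
= 70 * 1000 / (pi * 20 * 247)
= 4.51 MPa

4.51


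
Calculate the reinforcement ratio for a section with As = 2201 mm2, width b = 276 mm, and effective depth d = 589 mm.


rho = As / (b * d)
= 2201 / (276 * 589)
= 0.0135

0.0135


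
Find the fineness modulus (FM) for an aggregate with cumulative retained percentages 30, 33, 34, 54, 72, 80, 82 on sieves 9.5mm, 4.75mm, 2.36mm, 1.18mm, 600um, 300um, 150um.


FM = sum(cumulative % retained) / 100
= 385 / 100
= 3.85

3.85


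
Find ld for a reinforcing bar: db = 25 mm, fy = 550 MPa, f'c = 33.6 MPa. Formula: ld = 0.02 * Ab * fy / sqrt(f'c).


Ab = pi * 25^2 / 4 = 490.874 mm2
ld = 0.02 * 490.874 * 550 / sqrt(33.6)
= 931.5 mm

931.5


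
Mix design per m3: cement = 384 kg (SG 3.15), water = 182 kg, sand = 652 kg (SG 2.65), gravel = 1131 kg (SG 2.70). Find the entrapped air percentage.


Vol cement = 384 / (3.15 * 1000) = 0.121905 m3
Vol water = 182 / 1000 = 0.182 m3
Vol sand = 652 / (2.65 * 1000) = 0.246038 m3
Vol gravel = 1131 / (2.70 * 1000) = 0.418889 m3
Total solid + water volume = 0.968831 m3
Air = (1 - 0.968831) * 100 = 3.12%

3.12


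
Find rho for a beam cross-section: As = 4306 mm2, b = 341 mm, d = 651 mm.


rho = As / (b * d)
= 4306 / (341 * 651)
= 0.0194

0.0194


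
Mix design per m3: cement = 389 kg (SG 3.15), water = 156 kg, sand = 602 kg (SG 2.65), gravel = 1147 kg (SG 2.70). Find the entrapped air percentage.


Vol cement = 389 / (3.15 * 1000) = 0.123492 m3
Vol water = 156 / 1000 = 0.156 m3
Vol sand = 602 / (2.65 * 1000) = 0.22717 m3
Vol gravel = 1147 / (2.70 * 1000) = 0.424815 m3
Total solid + water volume = 0.931477 m3
Air = (1 - 0.931477) * 100 = 6.85%

6.85


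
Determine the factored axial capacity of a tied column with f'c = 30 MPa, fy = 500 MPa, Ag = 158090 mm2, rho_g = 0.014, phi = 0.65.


Ast = rho * Ag = 0.014 * 158090 = 2213.26 mm2
phi*Pn = 0.65 * 0.80 * (0.85 * 30 * (158090 - 2213.26) + 500 * 2213.26) / 1000
= 2642.37 kN

2642.37


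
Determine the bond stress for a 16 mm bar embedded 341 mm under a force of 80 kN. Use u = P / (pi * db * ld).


u = P / (pi * db * ld)
= 80 * 1000 / (pi * 16 * 341)
= 4.667 MPa

4.667


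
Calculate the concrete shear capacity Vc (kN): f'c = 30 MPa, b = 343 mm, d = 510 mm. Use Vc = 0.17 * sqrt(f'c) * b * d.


Vc = 0.17 * sqrt(30) * 343 * 510 / 1000
= 162.88 kN

162.88


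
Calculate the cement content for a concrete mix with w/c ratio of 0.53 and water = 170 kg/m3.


Cement = water / (w/c)
= 170 / 0.53
= 320.8 kg/m3

320.8


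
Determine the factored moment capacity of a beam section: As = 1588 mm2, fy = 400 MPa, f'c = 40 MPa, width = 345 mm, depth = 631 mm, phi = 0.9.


a = As * fy / (0.85 * f'c * b)
= 1588 * 400 / (0.85 * 40 * 345)
= 54.1517 mm
Mn = As * fy * (d - a/2) / 10^6
= 383.6126 kN-m
phi*Mn = 0.9 * 383.6126 = 345.25 kN-m

345.25


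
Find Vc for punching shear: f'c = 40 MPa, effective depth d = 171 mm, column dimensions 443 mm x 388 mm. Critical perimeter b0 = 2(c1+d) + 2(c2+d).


b0 = 2*(443 + 171) + 2*(388 + 171) = 2346 mm
Vc = 0.33 * sqrt(40) * 2346 * 171 / 1000
= 837.27 kN

837.27


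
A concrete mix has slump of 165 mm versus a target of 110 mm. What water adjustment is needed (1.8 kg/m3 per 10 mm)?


Difference = 110 - 165 = -55 mm
Water adjustment = -55 * 1.8 / 10 = -9.9 kg/m3

-9.9


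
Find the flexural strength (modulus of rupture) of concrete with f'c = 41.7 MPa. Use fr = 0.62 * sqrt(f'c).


fr = 0.62 * sqrt(41.7)
= 4.004 MPa

4.004


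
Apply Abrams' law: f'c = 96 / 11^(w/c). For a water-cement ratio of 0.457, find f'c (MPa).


f'c = 96 / 11^0.457
= 96 / 2.992
= 32.09 MPa

32.09


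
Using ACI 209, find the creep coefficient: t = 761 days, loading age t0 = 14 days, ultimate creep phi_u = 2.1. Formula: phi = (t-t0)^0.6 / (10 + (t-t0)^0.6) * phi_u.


dt = 761 - 14 = 747
phi = 747^0.6 / (10 + 747^0.6) * 2.1
= 1.766

1.766


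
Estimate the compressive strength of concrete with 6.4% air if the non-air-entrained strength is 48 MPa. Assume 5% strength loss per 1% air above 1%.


Strength loss = (6.4 - 1) * 5 = 27.0%
f'c = 48 * (1 - 27.0/100)
= 35.04 MPa

35.04


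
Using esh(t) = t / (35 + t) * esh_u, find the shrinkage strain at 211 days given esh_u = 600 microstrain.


esh(211) = 211 / (35 + 211) * 600
= 211 / 246 * 600
= 514.6 microstrain

514.6


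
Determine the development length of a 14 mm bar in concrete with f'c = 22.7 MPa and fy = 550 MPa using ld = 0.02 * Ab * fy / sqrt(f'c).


Ab = pi * 14^2 / 4 = 153.938 mm2
ld = 0.02 * 153.938 * 550 / sqrt(22.7)
= 355.4 mm

355.4


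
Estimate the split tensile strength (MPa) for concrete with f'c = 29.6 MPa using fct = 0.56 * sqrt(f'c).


fct = 0.56 * sqrt(29.6)
= 0.56 * 5.441
= 3.047 MPa

3.047


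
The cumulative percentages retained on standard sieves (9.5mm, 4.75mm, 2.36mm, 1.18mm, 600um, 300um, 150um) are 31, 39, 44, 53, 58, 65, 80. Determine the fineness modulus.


FM = sum(cumulative % retained) / 100
= 370 / 100
= 3.7

3.7


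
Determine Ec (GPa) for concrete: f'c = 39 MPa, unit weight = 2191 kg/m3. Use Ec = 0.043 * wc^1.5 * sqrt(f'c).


Ec = 0.043 * 2191^1.5 * sqrt(39) / 1000
= 27.54 GPa

27.54


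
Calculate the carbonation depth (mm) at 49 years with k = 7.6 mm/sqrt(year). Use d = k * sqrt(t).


depth = k * sqrt(t)
= 7.6 * sqrt(49)
= 53.2 mm

53.2


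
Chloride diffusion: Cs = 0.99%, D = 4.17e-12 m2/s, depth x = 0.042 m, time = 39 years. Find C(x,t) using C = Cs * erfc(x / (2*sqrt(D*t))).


t_seconds = 39 * 365.25 * 24 * 3600 = 1230746400.0 s
arg = 0.042 / (2 * sqrt(4.17e-12 * 1230746400.0))
= 0.2931
erfc(0.2931) = 0.6785
C = 0.99 * 0.6785 = 0.6717%

0.6717


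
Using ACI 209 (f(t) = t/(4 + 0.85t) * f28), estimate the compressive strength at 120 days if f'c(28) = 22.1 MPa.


f(120) = 120 / (4 + 0.85 * 120) * 22.1
= 120 / 106.0 * 22.1
= 25.02 MPa

25.02


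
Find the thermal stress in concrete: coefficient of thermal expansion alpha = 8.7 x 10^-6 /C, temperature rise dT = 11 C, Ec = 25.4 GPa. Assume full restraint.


sigma = alpha * dT * Ec
= 8.7e-6 * 11 * 25.4 * 1000
= 2.431 MPa

2.431


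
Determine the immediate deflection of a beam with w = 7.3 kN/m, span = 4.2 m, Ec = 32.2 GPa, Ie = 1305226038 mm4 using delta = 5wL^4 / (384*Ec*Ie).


Convert: L = 4.2 m = 4200 mm, Ec = 32.2 GPa = 32200 MPa
delta = 5 * 7.3 * 4200^4 / (384 * 32200 * 1305226038)
= 0.7 mm

0.7


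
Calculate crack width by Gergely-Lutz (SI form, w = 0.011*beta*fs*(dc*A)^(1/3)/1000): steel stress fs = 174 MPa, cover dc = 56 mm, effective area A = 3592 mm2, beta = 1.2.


w = 0.011 * beta * fs * (dc * A)^(1/3) / 1000
= 0.011 * 1.2 * 174 * (56 * 3592)^(1/3) / 1000
= 0.135 mm

0.135


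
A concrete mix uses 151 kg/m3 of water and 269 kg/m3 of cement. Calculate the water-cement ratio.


w/c = water / cement
w/c = 151 / 269 = 0.561

0.561


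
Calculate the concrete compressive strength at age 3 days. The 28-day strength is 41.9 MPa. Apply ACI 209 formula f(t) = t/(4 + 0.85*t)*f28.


f(3) = 3 / (4 + 0.85 * 3) * 41.9
= 3 / 6.55 * 41.9
= 19.19 MPa

19.19


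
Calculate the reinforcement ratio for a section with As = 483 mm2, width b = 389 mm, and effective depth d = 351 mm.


rho = As / (b * d)
= 483 / (389 * 351)
= 0.0035

0.0035


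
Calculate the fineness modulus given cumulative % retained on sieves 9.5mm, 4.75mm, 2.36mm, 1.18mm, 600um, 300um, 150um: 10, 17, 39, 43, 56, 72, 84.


FM = sum(cumulative % retained) / 100
= 321 / 100
= 3.21

3.21


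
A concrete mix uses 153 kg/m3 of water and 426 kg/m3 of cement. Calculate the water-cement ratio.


w/c = water / cement
w/c = 153 / 426 = 0.359

0.359


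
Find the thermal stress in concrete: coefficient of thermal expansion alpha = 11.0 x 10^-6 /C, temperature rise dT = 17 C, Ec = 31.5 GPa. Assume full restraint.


sigma = alpha * dT * Ec
= 11.0e-6 * 17 * 31.5 * 1000
= 5.891 MPa

5.891


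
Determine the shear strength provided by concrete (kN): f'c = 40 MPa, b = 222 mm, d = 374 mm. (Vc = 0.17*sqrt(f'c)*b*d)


Vc = 0.17 * sqrt(40) * 222 * 374 / 1000
= 89.27 kN

89.27


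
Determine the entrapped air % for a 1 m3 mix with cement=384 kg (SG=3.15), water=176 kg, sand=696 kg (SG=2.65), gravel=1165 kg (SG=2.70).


Vol cement = 384 / (3.15 * 1000) = 0.121905 m3
Vol water = 176 / 1000 = 0.176 m3
Vol sand = 696 / (2.65 * 1000) = 0.262642 m3
Vol gravel = 1165 / (2.70 * 1000) = 0.431481 m3
Total solid + water volume = 0.992028 m3
Air = (1 - 0.992028) * 100 = 0.8%

0.8


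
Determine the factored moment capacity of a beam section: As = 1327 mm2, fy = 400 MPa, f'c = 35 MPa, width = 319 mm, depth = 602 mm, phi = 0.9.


a = As * fy / (0.85 * f'c * b)
= 1327 * 400 / (0.85 * 35 * 319)
= 55.9311 mm
Mn = As * fy * (d - a/2) / 10^6
= 304.6975 kN-m
phi*Mn = 0.9 * 304.6975 = 274.23 kN-m

274.23


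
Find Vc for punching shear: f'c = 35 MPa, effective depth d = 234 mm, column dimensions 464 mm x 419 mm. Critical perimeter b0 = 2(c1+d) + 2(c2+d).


b0 = 2*(464 + 234) + 2*(419 + 234) = 2702 mm
Vc = 0.33 * sqrt(35) * 2702 * 234 / 1000
= 1234.38 kN

1234.38


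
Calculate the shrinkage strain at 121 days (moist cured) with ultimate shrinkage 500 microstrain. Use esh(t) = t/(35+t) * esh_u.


esh(121) = 121 / (35 + 121) * 500
= 121 / 156 * 500
= 387.8 microstrain

387.8


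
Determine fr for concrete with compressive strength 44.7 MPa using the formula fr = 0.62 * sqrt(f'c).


fr = 0.62 * sqrt(44.7)
= 4.145 MPa

4.145


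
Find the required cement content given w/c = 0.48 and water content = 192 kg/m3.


Cement = water / (w/c)
= 192 / 0.48
= 400.0 kg/m3

400.0


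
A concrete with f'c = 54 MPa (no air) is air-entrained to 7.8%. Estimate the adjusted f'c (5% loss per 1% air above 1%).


Strength loss = (7.8 - 1) * 5 = 34.0%
f'c = 54 * (1 - 34.0/100)
= 35.64 MPa

35.64


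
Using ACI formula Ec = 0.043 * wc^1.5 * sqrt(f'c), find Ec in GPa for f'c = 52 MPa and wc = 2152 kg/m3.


Ec = 0.043 * 2152^1.5 * sqrt(52) / 1000
= 30.96 GPa

30.96


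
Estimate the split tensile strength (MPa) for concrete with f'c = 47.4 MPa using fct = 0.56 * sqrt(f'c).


fct = 0.56 * sqrt(47.4)
= 0.56 * 6.885
= 3.855 MPa

3.855


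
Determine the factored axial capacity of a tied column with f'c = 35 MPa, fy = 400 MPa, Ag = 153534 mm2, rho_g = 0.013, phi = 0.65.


Ast = rho * Ag = 0.013 * 153534 = 1995.942 mm2
phi*Pn = 0.65 * 0.80 * (0.85 * 35 * (153534 - 1995.942) + 400 * 1995.942) / 1000
= 2759.45 kN

2759.45


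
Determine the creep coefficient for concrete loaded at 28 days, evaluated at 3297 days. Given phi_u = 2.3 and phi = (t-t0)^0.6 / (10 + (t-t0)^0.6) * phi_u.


dt = 3297 - 28 = 3269
phi = 3269^0.6 / (10 + 3269^0.6) * 2.3
= 2.134

2.134


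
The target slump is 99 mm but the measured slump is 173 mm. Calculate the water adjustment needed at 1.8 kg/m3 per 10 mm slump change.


Difference = 99 - 173 = -74 mm
Water adjustment = -74 * 1.8 / 10 = -13.3 kg/m3

-13.3


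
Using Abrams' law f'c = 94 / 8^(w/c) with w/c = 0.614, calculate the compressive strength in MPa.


f'c = 94 / 8^0.614
= 94 / 3.585
= 26.22 MPa

26.22


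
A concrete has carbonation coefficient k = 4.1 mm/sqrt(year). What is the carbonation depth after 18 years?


depth = k * sqrt(t)
= 4.1 * sqrt(18)
= 17.39 mm

17.39


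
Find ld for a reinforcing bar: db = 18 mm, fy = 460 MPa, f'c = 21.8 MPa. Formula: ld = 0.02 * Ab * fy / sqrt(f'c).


Ab = pi * 18^2 / 4 = 254.469 mm2
ld = 0.02 * 254.469 * 460 / sqrt(21.8)
= 501.4 mm

501.4


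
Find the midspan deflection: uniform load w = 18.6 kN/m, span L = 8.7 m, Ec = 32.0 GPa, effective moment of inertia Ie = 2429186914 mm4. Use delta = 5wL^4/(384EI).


Convert: L = 8.7 m = 8700 mm, Ec = 32.0 GPa = 32000 MPa
delta = 5 * 18.6 * 8700^4 / (384 * 32000 * 2429186914)
= 17.85 mm

17.85


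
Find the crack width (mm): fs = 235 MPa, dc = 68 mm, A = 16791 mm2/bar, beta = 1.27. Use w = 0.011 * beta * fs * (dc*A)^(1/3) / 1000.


w = 0.011 * beta * fs * (dc * A)^(1/3) / 1000
= 0.011 * 1.27 * 235 * (68 * 16791)^(1/3) / 1000
= 0.343 mm

0.343


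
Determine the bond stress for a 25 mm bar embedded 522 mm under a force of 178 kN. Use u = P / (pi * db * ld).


u = P / (pi * db * ld)
= 178 * 1000 / (pi * 25 * 522)
= 4.342 MPa

4.342


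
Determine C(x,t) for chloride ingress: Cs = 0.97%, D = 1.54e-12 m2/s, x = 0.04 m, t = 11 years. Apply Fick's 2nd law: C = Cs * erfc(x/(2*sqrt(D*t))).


t_seconds = 11 * 365.25 * 24 * 3600 = 347133600.0 s
arg = 0.04 / (2 * sqrt(1.54e-12 * 347133600.0))
= 0.865
erfc(0.865) = 0.2212
C = 0.97 * 0.2212 = 0.2146%

0.2146


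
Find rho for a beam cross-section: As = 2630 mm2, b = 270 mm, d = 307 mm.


rho = As / (b * d)
= 2630 / (270 * 307)
= 0.0317

0.0317


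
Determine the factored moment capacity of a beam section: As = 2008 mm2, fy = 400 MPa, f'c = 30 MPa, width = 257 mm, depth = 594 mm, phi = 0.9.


a = As * fy / (0.85 * f'c * b)
= 2008 * 400 / (0.85 * 30 * 257)
= 122.5605 mm
Mn = As * fy * (d - a/2) / 10^6
= 427.8805 kN-m
phi*Mn = 0.9 * 427.8805 = 385.09 kN-m

385.09


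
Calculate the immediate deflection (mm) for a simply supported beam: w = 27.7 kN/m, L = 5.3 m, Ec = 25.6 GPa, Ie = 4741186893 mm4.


Convert: L = 5.3 m = 5300 mm, Ec = 25.6 GPa = 25600 MPa
delta = 5 * 27.7 * 5300^4 / (384 * 25600 * 4741186893)
= 2.34 mm

2.34


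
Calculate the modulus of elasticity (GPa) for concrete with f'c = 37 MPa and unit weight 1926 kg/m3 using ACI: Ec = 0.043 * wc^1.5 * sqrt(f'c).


Ec = 0.043 * 1926^1.5 * sqrt(37) / 1000
= 22.11 GPa

22.11


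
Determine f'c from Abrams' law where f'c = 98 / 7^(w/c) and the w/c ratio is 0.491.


f'c = 98 / 7^0.491
= 98 / 2.6
= 37.69 MPa

37.69


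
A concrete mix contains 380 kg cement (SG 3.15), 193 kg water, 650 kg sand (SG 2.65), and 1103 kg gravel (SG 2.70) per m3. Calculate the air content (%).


Vol cement = 380 / (3.15 * 1000) = 0.120635 m3
Vol water = 193 / 1000 = 0.193 m3
Vol sand = 650 / (2.65 * 1000) = 0.245283 m3
Vol gravel = 1103 / (2.70 * 1000) = 0.408519 m3
Total solid + water volume = 0.967436 m3
Air = (1 - 0.967436) * 100 = 3.26%

3.26


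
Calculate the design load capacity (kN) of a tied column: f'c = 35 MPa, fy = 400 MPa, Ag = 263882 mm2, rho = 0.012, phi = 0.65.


Ast = rho * Ag = 0.012 * 263882 = 3166.584 mm2
phi*Pn = 0.65 * 0.80 * (0.85 * 35 * (263882 - 3166.584) + 400 * 3166.584) / 1000
= 4691.92 kN

4691.92


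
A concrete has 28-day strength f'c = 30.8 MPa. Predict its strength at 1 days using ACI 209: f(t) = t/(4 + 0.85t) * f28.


f(1) = 1 / (4 + 0.85 * 1) * 30.8
= 1 / 4.85 * 30.8
= 6.35 MPa

6.35


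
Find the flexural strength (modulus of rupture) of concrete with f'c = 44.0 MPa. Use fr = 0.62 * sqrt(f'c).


fr = 0.62 * sqrt(44.0)
= 4.113 MPa

4.113


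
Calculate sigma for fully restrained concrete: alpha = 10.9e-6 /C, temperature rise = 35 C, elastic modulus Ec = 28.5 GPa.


sigma = alpha * dT * Ec
= 10.9e-6 * 35 * 28.5 * 1000
= 10.873 MPa

10.873


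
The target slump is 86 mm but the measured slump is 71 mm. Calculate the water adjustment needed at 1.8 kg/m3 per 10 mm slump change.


Difference = 86 - 71 = 15 mm
Water adjustment = 15 * 1.8 / 10 = 2.7 kg/m3

2.7


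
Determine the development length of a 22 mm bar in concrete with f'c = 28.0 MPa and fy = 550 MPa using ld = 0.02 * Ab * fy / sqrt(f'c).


Ab = pi * 22^2 / 4 = 380.133 mm2
ld = 0.02 * 380.133 * 550 / sqrt(28.0)
= 790.2 mm

790.2


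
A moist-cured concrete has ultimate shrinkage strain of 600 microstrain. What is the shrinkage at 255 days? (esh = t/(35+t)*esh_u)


esh(255) = 255 / (35 + 255) * 600
= 255 / 290 * 600
= 527.6 microstrain

527.6


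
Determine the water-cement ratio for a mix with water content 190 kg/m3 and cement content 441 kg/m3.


w/c = water / cement
w/c = 190 / 441 = 0.431

0.431


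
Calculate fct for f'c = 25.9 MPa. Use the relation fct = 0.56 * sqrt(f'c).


fct = 0.56 * sqrt(25.9)
= 0.56 * 5.089
= 2.85 MPa

2.85


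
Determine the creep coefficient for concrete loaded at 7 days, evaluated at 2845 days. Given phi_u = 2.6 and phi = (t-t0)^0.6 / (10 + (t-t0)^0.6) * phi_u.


dt = 2845 - 7 = 2838
phi = 2838^0.6 / (10 + 2838^0.6) * 2.6
= 2.397

2.397


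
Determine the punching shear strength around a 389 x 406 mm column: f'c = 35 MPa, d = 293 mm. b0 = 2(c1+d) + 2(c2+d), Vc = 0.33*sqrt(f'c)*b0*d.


b0 = 2*(389 + 293) + 2*(406 + 293) = 2762 mm
Vc = 0.33 * sqrt(35) * 2762 * 293 / 1000
= 1579.94 kN

1579.94


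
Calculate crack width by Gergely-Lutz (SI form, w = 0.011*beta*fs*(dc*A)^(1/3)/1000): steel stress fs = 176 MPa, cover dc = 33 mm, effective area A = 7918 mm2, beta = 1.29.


w = 0.011 * beta * fs * (dc * A)^(1/3) / 1000
= 0.011 * 1.29 * 176 * (33 * 7918)^(1/3) / 1000
= 0.16 mm

0.16


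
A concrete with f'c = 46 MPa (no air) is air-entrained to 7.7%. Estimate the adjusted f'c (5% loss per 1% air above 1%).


Strength loss = (7.7 - 1) * 5 = 33.5%
f'c = 46 * (1 - 33.5/100)
= 30.59 MPa

30.59


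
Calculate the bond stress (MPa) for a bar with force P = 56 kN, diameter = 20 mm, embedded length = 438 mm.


u = P / (pi * db * ld)
= 56 * 1000 / (pi * 20 * 438)
= 2.035 MPa

2.035


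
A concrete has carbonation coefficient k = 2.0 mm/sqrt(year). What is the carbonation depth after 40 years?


depth = k * sqrt(t)
= 2.0 * sqrt(40)
= 12.65 mm

12.65


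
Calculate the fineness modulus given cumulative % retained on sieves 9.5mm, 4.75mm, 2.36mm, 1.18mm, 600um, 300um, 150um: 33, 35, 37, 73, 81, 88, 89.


FM = sum(cumulative % retained) / 100
= 436 / 100
= 4.36

4.36


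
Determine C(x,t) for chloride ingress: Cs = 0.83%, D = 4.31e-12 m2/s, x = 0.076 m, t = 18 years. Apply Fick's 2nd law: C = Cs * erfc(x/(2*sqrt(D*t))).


t_seconds = 18 * 365.25 * 24 * 3600 = 568036800.0 s
arg = 0.076 / (2 * sqrt(4.31e-12 * 568036800.0))
= 0.768
erfc(0.768) = 0.2774
C = 0.83 * 0.2774 = 0.2303%

0.2303


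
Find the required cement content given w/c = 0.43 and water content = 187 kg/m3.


Cement = water / (w/c)
= 187 / 0.43
= 434.9 kg/m3

434.9


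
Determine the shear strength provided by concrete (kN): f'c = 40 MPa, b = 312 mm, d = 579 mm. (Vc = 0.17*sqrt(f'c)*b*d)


Vc = 0.17 * sqrt(40) * 312 * 579 / 1000
= 194.23 kN

194.23


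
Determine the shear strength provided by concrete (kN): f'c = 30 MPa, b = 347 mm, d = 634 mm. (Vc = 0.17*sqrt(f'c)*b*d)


Vc = 0.17 * sqrt(30) * 347 * 634 / 1000
= 204.85 kN

204.85


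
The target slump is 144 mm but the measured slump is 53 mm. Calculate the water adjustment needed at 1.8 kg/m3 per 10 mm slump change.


Difference = 144 - 53 = 91 mm
Water adjustment = 91 * 1.8 / 10 = 16.4 kg/m3

16.4


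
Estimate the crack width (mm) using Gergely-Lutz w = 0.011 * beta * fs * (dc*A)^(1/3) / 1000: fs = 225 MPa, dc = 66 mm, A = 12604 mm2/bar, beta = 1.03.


w = 0.011 * beta * fs * (dc * A)^(1/3) / 1000
= 0.011 * 1.03 * 225 * (66 * 12604)^(1/3) / 1000
= 0.24 mm

0.24


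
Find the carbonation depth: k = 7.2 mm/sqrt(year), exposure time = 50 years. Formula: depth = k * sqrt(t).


depth = k * sqrt(t)
= 7.2 * sqrt(50)
= 50.91 mm

50.91


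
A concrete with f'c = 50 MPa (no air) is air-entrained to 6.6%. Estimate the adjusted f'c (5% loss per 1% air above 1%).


Strength loss = (6.6 - 1) * 5 = 28.0%
f'c = 50 * (1 - 28.0/100)
= 36.0 MPa

36.0


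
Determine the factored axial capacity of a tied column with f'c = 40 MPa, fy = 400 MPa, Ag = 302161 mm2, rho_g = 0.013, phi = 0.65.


Ast = rho * Ag = 0.013 * 302161 = 3928.093 mm2
phi*Pn = 0.65 * 0.80 * (0.85 * 40 * (302161 - 3928.093) + 400 * 3928.093) / 1000
= 6089.8 kN

6089.8


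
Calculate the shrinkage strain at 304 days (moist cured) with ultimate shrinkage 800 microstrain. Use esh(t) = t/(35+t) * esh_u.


esh(304) = 304 / (35 + 304) * 800
= 304 / 339 * 800
= 717.4 microstrain

717.4


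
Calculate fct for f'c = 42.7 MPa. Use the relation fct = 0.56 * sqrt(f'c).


fct = 0.56 * sqrt(42.7)
= 0.56 * 6.535
= 3.659 MPa

3.659


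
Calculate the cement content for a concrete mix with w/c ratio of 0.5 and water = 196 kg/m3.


Cement = water / (w/c)
= 196 / 0.5
= 392.0 kg/m3

392.0


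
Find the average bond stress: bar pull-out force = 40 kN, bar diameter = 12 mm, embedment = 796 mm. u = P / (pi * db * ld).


u = P / (pi * db * ld)
= 40 * 1000 / (pi * 12 * 796)
= 1.333 MPa

1.333


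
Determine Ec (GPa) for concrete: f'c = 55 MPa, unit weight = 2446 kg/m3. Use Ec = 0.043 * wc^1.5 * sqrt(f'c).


Ec = 0.043 * 2446^1.5 * sqrt(55) / 1000
= 38.58 GPa

38.58


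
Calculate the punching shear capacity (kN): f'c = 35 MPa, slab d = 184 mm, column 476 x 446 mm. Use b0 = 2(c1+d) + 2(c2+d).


b0 = 2*(476 + 184) + 2*(446 + 184) = 2580 mm
Vc = 0.33 * sqrt(35) * 2580 * 184 / 1000
= 926.8 kN

926.8


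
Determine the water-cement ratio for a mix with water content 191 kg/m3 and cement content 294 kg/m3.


w/c = water / cement
w/c = 191 / 294 = 0.65

0.65


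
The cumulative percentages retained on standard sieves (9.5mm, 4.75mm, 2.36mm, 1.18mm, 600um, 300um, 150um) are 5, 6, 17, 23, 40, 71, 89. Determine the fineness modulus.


FM = sum(cumulative % retained) / 100
= 251 / 100
= 2.51

2.51


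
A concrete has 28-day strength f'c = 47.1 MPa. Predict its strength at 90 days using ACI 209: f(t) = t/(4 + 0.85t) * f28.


f(90) = 90 / (4 + 0.85 * 90) * 47.1
= 90 / 80.5 * 47.1
= 52.66 MPa

52.66


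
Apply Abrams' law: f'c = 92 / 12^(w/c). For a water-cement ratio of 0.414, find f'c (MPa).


f'c = 92 / 12^0.414
= 92 / 2.798
= 32.89 MPa

32.89


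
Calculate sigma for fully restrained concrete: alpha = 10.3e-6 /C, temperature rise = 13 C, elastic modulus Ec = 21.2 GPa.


sigma = alpha * dT * Ec
= 10.3e-6 * 13 * 21.2 * 1000
= 2.839 MPa

2.839


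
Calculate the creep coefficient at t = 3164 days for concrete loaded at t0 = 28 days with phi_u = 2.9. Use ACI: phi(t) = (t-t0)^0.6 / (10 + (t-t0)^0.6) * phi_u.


dt = 3164 - 28 = 3136
phi = 3136^0.6 / (10 + 3136^0.6) * 2.9
= 2.686

2.686


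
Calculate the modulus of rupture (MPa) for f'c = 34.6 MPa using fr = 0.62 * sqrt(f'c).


fr = 0.62 * sqrt(34.6)
= 3.647 MPa

3.647


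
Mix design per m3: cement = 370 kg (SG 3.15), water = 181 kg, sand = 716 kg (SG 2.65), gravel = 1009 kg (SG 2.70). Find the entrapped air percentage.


Vol cement = 370 / (3.15 * 1000) = 0.11746 m3
Vol water = 181 / 1000 = 0.181 m3
Vol sand = 716 / (2.65 * 1000) = 0.270189 m3
Vol gravel = 1009 / (2.70 * 1000) = 0.373704 m3
Total solid + water volume = 0.942353 m3
Air = (1 - 0.942353) * 100 = 5.76%

5.76


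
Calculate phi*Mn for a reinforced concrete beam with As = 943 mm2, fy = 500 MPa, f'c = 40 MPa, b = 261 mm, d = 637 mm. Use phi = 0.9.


a = As * fy / (0.85 * f'c * b)
= 943 * 500 / (0.85 * 40 * 261)
= 53.1327 mm
Mn = As * fy * (d - a/2) / 10^6
= 287.8195 kN-m
phi*Mn = 0.9 * 287.8195 = 259.04 kN-m

259.04


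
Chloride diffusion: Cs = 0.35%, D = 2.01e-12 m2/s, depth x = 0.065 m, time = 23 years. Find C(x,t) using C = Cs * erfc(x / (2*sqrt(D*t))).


t_seconds = 23 * 365.25 * 24 * 3600 = 725824800.0 s
arg = 0.065 / (2 * sqrt(2.01e-12 * 725824800.0))
= 0.8509
erfc(0.8509) = 0.2288
C = 0.35 * 0.2288 = 0.0801%

0.0801


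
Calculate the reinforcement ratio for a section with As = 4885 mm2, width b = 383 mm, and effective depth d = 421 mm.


rho = As / (b * d)
= 4885 / (383 * 421)
= 0.0303

0.0303


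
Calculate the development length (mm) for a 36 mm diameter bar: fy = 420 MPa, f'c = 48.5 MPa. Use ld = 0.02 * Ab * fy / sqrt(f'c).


Ab = pi * 36^2 / 4 = 1017.876 mm2
ld = 0.02 * 1017.876 * 420 / sqrt(48.5)
= 1227.7 mm

1227.7


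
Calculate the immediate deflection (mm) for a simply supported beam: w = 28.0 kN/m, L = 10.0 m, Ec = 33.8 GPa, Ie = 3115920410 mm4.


Convert: L = 10.0 m = 10000 mm, Ec = 33.8 GPa = 33800 MPa
delta = 5 * 28.0 * 10000^4 / (384 * 33800 * 3115920410)
= 34.62 mm

34.62


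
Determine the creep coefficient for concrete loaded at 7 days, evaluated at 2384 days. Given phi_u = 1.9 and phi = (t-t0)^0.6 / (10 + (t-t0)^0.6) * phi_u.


dt = 2384 - 7 = 2377
phi = 2377^0.6 / (10 + 2377^0.6) * 1.9
= 1.736

1.736


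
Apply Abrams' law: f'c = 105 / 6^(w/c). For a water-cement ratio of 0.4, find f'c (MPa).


f'c = 105 / 6^0.4
= 105 / 2.048
= 51.28 MPa

51.28


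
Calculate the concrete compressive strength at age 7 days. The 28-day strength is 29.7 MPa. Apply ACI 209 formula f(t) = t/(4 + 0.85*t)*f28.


f(7) = 7 / (4 + 0.85 * 7) * 29.7
= 7 / 9.95 * 29.7
= 20.89 MPa

20.89


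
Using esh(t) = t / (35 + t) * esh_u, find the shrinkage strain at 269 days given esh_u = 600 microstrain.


esh(269) = 269 / (35 + 269) * 600
= 269 / 304 * 600
= 530.9 microstrain

530.9


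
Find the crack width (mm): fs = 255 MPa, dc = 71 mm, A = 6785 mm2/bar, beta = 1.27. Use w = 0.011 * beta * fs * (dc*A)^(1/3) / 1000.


w = 0.011 * beta * fs * (dc * A)^(1/3) / 1000
= 0.011 * 1.27 * 255 * (71 * 6785)^(1/3) / 1000
= 0.279 mm

0.279


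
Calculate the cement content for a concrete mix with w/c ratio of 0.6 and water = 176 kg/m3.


Cement = water / (w/c)
= 176 / 0.6
= 293.3 kg/m3

293.3


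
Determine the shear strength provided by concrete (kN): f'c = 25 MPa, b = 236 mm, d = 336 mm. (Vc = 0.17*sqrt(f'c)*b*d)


Vc = 0.17 * sqrt(25) * 236 * 336 / 1000
= 67.4 kN

67.4


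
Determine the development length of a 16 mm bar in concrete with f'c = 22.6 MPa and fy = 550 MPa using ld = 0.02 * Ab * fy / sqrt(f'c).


Ab = pi * 16^2 / 4 = 201.062 mm2
ld = 0.02 * 201.062 * 550 / sqrt(22.6)
= 465.2 mm

465.2


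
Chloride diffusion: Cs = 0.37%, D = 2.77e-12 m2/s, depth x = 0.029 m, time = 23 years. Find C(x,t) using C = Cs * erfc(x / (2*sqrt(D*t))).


t_seconds = 23 * 365.25 * 24 * 3600 = 725824800.0 s
arg = 0.029 / (2 * sqrt(2.77e-12 * 725824800.0))
= 0.3234
erfc(0.3234) = 0.6474
C = 0.37 * 0.6474 = 0.2396%

0.2396


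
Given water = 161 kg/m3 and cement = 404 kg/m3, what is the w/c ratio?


w/c = water / cement
w/c = 161 / 404 = 0.399

0.399


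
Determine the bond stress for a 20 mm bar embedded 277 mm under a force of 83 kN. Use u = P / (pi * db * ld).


u = P / (pi * db * ld)
= 83 * 1000 / (pi * 20 * 277)
= 4.769 MPa

4.769


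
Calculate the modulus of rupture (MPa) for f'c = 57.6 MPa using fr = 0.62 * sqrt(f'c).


fr = 0.62 * sqrt(57.6)
= 4.705 MPa

4.705


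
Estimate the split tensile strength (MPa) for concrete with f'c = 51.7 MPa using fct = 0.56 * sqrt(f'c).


fct = 0.56 * sqrt(51.7)
= 0.56 * 7.19
= 4.027 MPa

4.027


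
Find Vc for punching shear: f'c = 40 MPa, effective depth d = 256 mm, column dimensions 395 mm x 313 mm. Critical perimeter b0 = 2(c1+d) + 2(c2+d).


b0 = 2*(395 + 256) + 2*(313 + 256) = 2440 mm
Vc = 0.33 * sqrt(40) * 2440 * 256 / 1000
= 1303.69 kN

1303.69


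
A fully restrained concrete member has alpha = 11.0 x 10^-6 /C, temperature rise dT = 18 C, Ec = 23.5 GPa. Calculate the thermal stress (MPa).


sigma = alpha * dT * Ec
= 11.0e-6 * 18 * 23.5 * 1000
= 4.653 MPa

4.653


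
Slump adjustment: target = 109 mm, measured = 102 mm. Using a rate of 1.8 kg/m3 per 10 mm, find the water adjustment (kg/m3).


Difference = 109 - 102 = 7 mm
Water adjustment = 7 * 1.8 / 10 = 1.3 kg/m3

1.3


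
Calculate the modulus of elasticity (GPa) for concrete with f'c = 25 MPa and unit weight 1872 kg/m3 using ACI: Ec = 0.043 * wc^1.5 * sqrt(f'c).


Ec = 0.043 * 1872^1.5 * sqrt(25) / 1000
= 17.41 GPa

17.41


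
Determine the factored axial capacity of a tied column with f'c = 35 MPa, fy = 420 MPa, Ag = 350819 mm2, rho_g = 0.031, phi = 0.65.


Ast = rho * Ag = 0.031 * 350819 = 10875.389 mm2
phi*Pn = 0.65 * 0.80 * (0.85 * 35 * (350819 - 10875.389) + 420 * 10875.389) / 1000
= 7634.11 kN

7634.11


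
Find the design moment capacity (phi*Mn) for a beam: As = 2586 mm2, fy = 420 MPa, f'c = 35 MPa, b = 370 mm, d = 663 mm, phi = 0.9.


a = As * fy / (0.85 * f'c * b)
= 2586 * 420 / (0.85 * 35 * 370)
= 98.6709 mm
Mn = As * fy * (d - a/2) / 10^6
= 666.5133 kN-m
phi*Mn = 0.9 * 666.5133 = 599.86 kN-m

599.86


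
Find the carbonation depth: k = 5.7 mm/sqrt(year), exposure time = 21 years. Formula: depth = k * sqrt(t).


depth = k * sqrt(t)
= 5.7 * sqrt(21)
= 26.12 mm

26.12


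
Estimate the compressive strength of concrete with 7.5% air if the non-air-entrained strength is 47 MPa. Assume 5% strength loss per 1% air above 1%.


Strength loss = (7.5 - 1) * 5 = 32.5%
f'c = 47 * (1 - 32.5/100)
= 31.73 MPa

31.73


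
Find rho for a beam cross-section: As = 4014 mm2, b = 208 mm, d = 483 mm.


rho = As / (b * d)
= 4014 / (208 * 483)
= 0.04

0.04


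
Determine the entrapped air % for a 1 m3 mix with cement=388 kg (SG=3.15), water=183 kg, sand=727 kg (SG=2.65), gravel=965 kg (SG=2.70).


Vol cement = 388 / (3.15 * 1000) = 0.123175 m3
Vol water = 183 / 1000 = 0.183 m3
Vol sand = 727 / (2.65 * 1000) = 0.27434 m3
Vol gravel = 965 / (2.70 * 1000) = 0.357407 m3
Total solid + water volume = 0.937922 m3
Air = (1 - 0.937922) * 100 = 6.21%

6.21


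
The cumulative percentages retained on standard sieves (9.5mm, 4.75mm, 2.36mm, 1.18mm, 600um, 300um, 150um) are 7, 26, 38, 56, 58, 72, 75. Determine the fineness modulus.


FM = sum(cumulative % retained) / 100
= 332 / 100
= 3.32

3.32


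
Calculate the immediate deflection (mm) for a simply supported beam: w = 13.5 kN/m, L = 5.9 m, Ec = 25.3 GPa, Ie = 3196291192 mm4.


Convert: L = 5.9 m = 5900 mm, Ec = 25.3 GPa = 25300 MPa
delta = 5 * 13.5 * 5900^4 / (384 * 25300 * 3196291192)
= 2.63 mm

2.63


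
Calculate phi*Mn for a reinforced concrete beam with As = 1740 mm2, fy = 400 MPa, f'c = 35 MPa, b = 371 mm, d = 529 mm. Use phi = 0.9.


a = As * fy / (0.85 * f'c * b)
= 1740 * 400 / (0.85 * 35 * 371)
= 63.0592 mm
Mn = As * fy * (d - a/2) / 10^6
= 346.2394 kN-m
phi*Mn = 0.9 * 346.2394 = 311.62 kN-m

311.62


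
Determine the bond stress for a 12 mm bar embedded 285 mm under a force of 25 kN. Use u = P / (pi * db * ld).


u = P / (pi * db * ld)
= 25 * 1000 / (pi * 12 * 285)
= 2.327 MPa

2.327


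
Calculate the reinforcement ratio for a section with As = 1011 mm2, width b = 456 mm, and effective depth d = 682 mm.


rho = As / (b * d)
= 1011 / (456 * 682)
= 0.0033

0.0033


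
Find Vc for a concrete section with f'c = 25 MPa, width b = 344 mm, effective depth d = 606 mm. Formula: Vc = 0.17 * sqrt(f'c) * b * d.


Vc = 0.17 * sqrt(25) * 344 * 606 / 1000
= 177.19 kN

177.19


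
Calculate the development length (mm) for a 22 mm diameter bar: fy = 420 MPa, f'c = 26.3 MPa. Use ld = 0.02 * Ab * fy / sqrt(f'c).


Ab = pi * 22^2 / 4 = 380.133 mm2
ld = 0.02 * 380.133 * 420 / sqrt(26.3)
= 622.6 mm

622.6


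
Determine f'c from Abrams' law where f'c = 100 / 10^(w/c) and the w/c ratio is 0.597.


f'c = 100 / 10^0.597
= 100 / 3.954
= 25.29 MPa

25.29


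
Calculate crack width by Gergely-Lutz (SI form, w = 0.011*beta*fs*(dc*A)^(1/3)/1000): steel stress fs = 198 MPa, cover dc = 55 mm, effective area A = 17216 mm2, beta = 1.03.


w = 0.011 * beta * fs * (dc * A)^(1/3) / 1000
= 0.011 * 1.03 * 198 * (55 * 17216)^(1/3) / 1000
= 0.22 mm

0.22


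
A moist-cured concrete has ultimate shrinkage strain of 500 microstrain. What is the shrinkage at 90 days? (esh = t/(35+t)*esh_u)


esh(90) = 90 / (35 + 90) * 500
= 90 / 125 * 500
= 360.0 microstrain

360.0


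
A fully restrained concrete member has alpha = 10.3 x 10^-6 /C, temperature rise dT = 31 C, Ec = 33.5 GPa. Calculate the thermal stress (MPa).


sigma = alpha * dT * Ec
= 10.3e-6 * 31 * 33.5 * 1000
= 10.697 MPa

10.697


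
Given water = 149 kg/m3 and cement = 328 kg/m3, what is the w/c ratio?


w/c = water / cement
w/c = 149 / 328 = 0.454

0.454


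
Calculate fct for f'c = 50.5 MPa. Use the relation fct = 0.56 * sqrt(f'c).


fct = 0.56 * sqrt(50.5)
= 0.56 * 7.106
= 3.98 MPa

3.98


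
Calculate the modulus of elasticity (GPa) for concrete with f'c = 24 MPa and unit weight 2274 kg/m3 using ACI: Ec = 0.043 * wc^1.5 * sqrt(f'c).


Ec = 0.043 * 2274^1.5 * sqrt(24) / 1000
= 22.84 GPa

22.84


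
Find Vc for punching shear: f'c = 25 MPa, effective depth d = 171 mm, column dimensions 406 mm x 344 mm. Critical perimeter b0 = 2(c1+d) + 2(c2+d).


b0 = 2*(406 + 171) + 2*(344 + 171) = 2184 mm
Vc = 0.33 * sqrt(25) * 2184 * 171 / 1000
= 616.22 kN

616.22


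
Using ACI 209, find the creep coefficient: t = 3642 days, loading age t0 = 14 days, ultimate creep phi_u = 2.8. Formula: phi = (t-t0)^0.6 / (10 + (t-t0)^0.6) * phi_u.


dt = 3642 - 14 = 3628
phi = 3628^0.6 / (10 + 3628^0.6) * 2.8
= 2.609

2.609


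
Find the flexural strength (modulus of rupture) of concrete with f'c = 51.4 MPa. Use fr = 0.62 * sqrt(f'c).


fr = 0.62 * sqrt(51.4)
= 4.445 MPa

4.445


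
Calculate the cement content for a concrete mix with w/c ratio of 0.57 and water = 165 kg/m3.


Cement = water / (w/c)
= 165 / 0.57
= 289.5 kg/m3

289.5


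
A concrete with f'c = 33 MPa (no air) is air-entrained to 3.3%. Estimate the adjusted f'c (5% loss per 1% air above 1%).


Strength loss = (3.3 - 1) * 5 = 11.5%
f'c = 33 * (1 - 11.5/100)
= 29.21 MPa

29.21


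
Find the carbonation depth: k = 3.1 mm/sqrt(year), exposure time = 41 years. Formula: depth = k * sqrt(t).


depth = k * sqrt(t)
= 3.1 * sqrt(41)
= 19.85 mm

19.85


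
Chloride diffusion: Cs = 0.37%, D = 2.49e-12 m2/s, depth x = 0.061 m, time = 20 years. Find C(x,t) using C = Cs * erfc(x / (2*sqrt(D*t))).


t_seconds = 20 * 365.25 * 24 * 3600 = 631152000.0 s
arg = 0.061 / (2 * sqrt(2.49e-12 * 631152000.0))
= 0.7694
erfc(0.7694) = 0.2766
C = 0.37 * 0.2766 = 0.1023%

0.1023


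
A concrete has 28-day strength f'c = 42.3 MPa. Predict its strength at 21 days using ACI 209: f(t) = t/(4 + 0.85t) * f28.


f(21) = 21 / (4 + 0.85 * 21) * 42.3
= 21 / 21.85 * 42.3
= 40.65 MPa

40.65


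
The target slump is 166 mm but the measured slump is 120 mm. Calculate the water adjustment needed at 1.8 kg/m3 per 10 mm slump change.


Difference = 166 - 120 = 46 mm
Water adjustment = 46 * 1.8 / 10 = 8.3 kg/m3

8.3


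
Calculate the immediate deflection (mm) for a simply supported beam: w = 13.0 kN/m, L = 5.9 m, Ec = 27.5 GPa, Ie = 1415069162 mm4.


Convert: L = 5.9 m = 5900 mm, Ec = 27.5 GPa = 27500 MPa
delta = 5 * 13.0 * 5900^4 / (384 * 27500 * 1415069162)
= 5.27 mm

5.27


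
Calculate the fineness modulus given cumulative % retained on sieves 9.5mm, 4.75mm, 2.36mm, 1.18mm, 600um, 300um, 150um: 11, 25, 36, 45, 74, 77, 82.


FM = sum(cumulative % retained) / 100
= 350 / 100
= 3.5

3.5


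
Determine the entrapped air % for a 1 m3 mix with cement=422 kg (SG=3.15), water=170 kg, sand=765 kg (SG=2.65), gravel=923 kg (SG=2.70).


Vol cement = 422 / (3.15 * 1000) = 0.133968 m3
Vol water = 170 / 1000 = 0.17 m3
Vol sand = 765 / (2.65 * 1000) = 0.288679 m3
Vol gravel = 923 / (2.70 * 1000) = 0.341852 m3
Total solid + water volume = 0.934499 m3
Air = (1 - 0.934499) * 100 = 6.55%

6.55
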